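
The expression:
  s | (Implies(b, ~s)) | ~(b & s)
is always true.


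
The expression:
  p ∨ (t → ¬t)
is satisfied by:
  {p: True, t: False}
  {t: False, p: False}
  {t: True, p: True}


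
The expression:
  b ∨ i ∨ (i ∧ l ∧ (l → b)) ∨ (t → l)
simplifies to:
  b ∨ i ∨ l ∨ ¬t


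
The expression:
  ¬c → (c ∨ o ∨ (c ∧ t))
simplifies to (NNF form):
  c ∨ o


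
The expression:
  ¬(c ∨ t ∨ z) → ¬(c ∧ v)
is always true.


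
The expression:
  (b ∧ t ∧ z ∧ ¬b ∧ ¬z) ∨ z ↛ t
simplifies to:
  z ∧ ¬t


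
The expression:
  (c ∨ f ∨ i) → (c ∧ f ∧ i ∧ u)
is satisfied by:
  {u: True, f: False, i: False, c: False}
  {c: False, f: False, u: False, i: False}
  {i: True, c: True, u: True, f: True}


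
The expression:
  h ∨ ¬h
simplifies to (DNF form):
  True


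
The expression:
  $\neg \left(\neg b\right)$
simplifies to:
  $b$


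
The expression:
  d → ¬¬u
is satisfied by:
  {u: True, d: False}
  {d: False, u: False}
  {d: True, u: True}


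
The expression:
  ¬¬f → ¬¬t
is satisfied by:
  {t: True, f: False}
  {f: False, t: False}
  {f: True, t: True}


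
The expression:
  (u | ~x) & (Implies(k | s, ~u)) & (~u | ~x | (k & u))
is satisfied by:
  {x: False, s: False, u: False, k: False}
  {k: True, x: False, s: False, u: False}
  {s: True, k: False, x: False, u: False}
  {k: True, s: True, x: False, u: False}
  {u: True, k: False, x: False, s: False}


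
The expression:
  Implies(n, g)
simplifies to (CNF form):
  g | ~n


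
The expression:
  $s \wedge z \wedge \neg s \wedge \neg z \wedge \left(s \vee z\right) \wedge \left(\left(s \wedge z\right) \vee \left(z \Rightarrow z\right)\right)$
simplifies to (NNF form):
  $\text{False}$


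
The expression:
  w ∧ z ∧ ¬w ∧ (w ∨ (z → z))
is never true.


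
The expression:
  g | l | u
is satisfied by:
  {l: True, u: True, g: True}
  {l: True, u: True, g: False}
  {l: True, g: True, u: False}
  {l: True, g: False, u: False}
  {u: True, g: True, l: False}
  {u: True, g: False, l: False}
  {g: True, u: False, l: False}


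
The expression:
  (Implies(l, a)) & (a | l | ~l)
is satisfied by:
  {a: True, l: False}
  {l: False, a: False}
  {l: True, a: True}


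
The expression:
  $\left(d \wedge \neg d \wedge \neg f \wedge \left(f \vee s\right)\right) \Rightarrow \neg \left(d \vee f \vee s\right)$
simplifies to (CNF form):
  $\text{True}$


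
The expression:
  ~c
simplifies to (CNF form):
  ~c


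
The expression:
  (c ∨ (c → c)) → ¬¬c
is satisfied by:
  {c: True}


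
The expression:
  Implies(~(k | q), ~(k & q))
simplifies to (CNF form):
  True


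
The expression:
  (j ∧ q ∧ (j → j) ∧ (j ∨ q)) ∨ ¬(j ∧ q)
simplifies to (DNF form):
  True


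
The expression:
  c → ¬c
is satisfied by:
  {c: False}


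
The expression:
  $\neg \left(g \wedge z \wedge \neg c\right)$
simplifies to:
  $c \vee \neg g \vee \neg z$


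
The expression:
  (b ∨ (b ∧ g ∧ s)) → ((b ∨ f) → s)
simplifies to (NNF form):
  s ∨ ¬b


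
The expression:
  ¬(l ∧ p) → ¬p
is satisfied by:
  {l: True, p: False}
  {p: False, l: False}
  {p: True, l: True}


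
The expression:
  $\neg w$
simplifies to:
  $\neg w$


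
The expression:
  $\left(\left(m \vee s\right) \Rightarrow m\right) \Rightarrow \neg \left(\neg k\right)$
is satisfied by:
  {k: True, s: True, m: False}
  {k: True, m: False, s: False}
  {k: True, s: True, m: True}
  {k: True, m: True, s: False}
  {s: True, m: False, k: False}


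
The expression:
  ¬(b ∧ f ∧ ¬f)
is always true.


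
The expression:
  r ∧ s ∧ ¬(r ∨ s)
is never true.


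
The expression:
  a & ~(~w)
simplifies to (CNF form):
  a & w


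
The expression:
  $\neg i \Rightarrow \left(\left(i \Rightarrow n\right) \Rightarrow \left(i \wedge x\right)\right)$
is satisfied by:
  {i: True}


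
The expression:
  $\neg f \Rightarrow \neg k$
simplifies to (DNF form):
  $f \vee \neg k$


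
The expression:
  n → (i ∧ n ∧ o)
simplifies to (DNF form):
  (i ∧ o) ∨ ¬n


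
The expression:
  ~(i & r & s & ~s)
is always true.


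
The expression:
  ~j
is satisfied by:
  {j: False}


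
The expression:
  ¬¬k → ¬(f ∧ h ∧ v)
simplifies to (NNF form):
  ¬f ∨ ¬h ∨ ¬k ∨ ¬v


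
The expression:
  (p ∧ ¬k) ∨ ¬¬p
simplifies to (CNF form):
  p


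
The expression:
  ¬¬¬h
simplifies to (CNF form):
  ¬h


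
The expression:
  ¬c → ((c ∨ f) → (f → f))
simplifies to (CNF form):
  True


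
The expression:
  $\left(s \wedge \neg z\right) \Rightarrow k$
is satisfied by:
  {k: True, z: True, s: False}
  {k: True, s: False, z: False}
  {z: True, s: False, k: False}
  {z: False, s: False, k: False}
  {k: True, z: True, s: True}
  {k: True, s: True, z: False}
  {z: True, s: True, k: False}


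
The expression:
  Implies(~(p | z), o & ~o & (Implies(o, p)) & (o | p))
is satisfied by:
  {z: True, p: True}
  {z: True, p: False}
  {p: True, z: False}


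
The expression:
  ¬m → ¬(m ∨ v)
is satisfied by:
  {m: True, v: False}
  {v: False, m: False}
  {v: True, m: True}


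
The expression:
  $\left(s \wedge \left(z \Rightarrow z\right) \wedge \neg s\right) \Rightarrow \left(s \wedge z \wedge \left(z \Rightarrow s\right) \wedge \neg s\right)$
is always true.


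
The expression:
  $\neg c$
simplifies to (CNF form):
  $\neg c$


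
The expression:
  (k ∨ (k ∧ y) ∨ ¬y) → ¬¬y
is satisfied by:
  {y: True}


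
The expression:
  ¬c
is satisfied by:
  {c: False}


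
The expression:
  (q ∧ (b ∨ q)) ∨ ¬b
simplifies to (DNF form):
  q ∨ ¬b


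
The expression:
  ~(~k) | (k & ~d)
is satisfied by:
  {k: True}


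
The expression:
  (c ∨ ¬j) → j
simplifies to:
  j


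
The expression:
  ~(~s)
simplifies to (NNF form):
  s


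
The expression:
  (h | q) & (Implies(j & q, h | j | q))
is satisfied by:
  {q: True, h: True}
  {q: True, h: False}
  {h: True, q: False}


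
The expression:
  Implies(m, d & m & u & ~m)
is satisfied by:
  {m: False}


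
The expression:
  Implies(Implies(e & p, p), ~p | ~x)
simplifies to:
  ~p | ~x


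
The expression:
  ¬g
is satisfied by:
  {g: False}


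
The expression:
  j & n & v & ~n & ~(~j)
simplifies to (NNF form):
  False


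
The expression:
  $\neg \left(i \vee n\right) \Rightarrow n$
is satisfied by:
  {i: True, n: True}
  {i: True, n: False}
  {n: True, i: False}


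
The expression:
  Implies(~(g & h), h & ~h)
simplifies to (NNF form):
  g & h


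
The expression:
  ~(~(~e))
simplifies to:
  ~e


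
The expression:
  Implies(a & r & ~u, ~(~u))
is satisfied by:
  {u: True, a: False, r: False}
  {u: False, a: False, r: False}
  {r: True, u: True, a: False}
  {r: True, u: False, a: False}
  {a: True, u: True, r: False}
  {a: True, u: False, r: False}
  {a: True, r: True, u: True}


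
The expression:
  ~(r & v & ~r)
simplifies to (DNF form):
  True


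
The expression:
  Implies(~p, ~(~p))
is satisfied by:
  {p: True}


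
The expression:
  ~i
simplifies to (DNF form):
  ~i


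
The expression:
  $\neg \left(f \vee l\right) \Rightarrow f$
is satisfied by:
  {l: True, f: True}
  {l: True, f: False}
  {f: True, l: False}


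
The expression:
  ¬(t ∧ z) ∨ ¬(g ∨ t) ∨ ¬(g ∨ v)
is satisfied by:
  {v: False, g: False, t: False, z: False}
  {g: True, z: False, v: False, t: False}
  {v: True, z: False, g: False, t: False}
  {g: True, v: True, z: False, t: False}
  {z: True, v: False, g: False, t: False}
  {z: True, g: True, v: False, t: False}
  {z: True, v: True, g: False, t: False}
  {z: True, g: True, v: True, t: False}
  {t: True, z: False, v: False, g: False}
  {t: True, g: True, z: False, v: False}
  {t: True, v: True, z: False, g: False}
  {t: True, g: True, v: True, z: False}
  {t: True, z: True, v: False, g: False}


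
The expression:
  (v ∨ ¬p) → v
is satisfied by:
  {v: True, p: True}
  {v: True, p: False}
  {p: True, v: False}


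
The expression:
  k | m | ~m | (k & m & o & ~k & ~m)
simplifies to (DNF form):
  True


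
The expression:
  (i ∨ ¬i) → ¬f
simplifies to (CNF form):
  ¬f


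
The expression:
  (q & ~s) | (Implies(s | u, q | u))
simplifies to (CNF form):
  q | u | ~s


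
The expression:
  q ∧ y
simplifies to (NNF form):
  q ∧ y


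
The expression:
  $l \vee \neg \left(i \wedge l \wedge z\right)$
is always true.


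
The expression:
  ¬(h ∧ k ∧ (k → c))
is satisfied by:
  {h: False, k: False, c: False}
  {c: True, h: False, k: False}
  {k: True, h: False, c: False}
  {c: True, k: True, h: False}
  {h: True, c: False, k: False}
  {c: True, h: True, k: False}
  {k: True, h: True, c: False}


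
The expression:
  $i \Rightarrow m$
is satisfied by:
  {m: True, i: False}
  {i: False, m: False}
  {i: True, m: True}


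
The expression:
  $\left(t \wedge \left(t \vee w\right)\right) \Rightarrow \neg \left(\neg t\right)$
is always true.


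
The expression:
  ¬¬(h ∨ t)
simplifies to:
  h ∨ t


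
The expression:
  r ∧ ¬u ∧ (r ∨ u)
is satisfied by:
  {r: True, u: False}


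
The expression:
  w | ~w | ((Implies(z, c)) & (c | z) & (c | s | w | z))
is always true.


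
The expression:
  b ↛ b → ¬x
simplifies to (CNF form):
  True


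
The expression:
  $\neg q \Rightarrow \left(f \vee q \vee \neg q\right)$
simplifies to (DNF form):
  $\text{True}$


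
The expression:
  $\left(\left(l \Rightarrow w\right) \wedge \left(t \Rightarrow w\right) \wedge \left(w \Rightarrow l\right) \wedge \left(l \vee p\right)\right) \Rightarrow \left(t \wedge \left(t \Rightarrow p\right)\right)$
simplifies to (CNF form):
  $\left(l \vee p \vee \neg l\right) \wedge \left(l \vee t \vee \neg l\right) \wedge \left(p \vee \neg l \vee \neg w\right) \wedge \left(t \vee \neg l \vee \neg w\right) \wedge \left(l \vee p \vee w \vee \neg l\right) \wedge \left(l \vee p \vee w \vee \neg p\right) \wedge \left(l \vee p \vee \neg l \vee \neg p\right) \wedge \left(l \vee t \vee w \vee \neg l\right) \wedge \left(l \vee t \vee w \vee \neg p\right) \wedge \left(l \vee t \vee \neg l \vee \neg p\right) \wedge \left(p \vee w \vee \neg l \vee \neg w\right) \wedge \left(p \vee w \vee \neg p \vee \neg w\right) \wedge \left(p \vee \neg l \vee \neg p \vee \neg w\right) \wedge \left(t \vee w \vee \neg l \vee \neg w\right) \wedge \left(t \vee w \vee \neg p \vee \neg w\right) \wedge \left(t \vee \neg l \vee \neg p \vee \neg w\right)$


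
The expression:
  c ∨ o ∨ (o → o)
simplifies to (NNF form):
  True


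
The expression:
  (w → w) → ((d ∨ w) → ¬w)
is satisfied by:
  {w: False}


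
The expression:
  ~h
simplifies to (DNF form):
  ~h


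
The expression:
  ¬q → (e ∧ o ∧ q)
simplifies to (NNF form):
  q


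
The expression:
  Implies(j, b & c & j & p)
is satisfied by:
  {b: True, c: True, p: True, j: False}
  {b: True, c: True, p: False, j: False}
  {b: True, p: True, c: False, j: False}
  {b: True, p: False, c: False, j: False}
  {c: True, p: True, b: False, j: False}
  {c: True, p: False, b: False, j: False}
  {p: True, b: False, c: False, j: False}
  {p: False, b: False, c: False, j: False}
  {j: True, b: True, c: True, p: True}


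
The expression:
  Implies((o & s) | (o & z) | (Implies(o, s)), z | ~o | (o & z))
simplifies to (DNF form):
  z | ~o | ~s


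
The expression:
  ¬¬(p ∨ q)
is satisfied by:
  {q: True, p: True}
  {q: True, p: False}
  {p: True, q: False}


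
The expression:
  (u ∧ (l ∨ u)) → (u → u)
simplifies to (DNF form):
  True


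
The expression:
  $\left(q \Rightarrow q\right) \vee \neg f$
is always true.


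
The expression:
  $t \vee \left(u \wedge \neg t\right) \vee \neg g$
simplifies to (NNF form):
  $t \vee u \vee \neg g$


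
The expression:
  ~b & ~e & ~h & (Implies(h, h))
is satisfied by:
  {e: False, h: False, b: False}


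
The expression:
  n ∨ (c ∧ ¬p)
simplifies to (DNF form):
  n ∨ (c ∧ ¬p)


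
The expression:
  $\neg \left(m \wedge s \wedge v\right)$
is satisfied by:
  {s: False, m: False, v: False}
  {v: True, s: False, m: False}
  {m: True, s: False, v: False}
  {v: True, m: True, s: False}
  {s: True, v: False, m: False}
  {v: True, s: True, m: False}
  {m: True, s: True, v: False}


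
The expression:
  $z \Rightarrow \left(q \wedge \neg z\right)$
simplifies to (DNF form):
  $\neg z$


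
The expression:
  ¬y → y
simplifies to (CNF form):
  y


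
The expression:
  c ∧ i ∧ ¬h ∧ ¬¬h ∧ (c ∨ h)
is never true.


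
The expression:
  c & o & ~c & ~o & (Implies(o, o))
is never true.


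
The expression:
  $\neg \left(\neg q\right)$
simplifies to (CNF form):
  $q$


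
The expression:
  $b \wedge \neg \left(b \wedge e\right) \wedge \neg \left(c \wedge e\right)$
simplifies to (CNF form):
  $b \wedge \neg e$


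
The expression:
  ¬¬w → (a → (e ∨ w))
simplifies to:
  True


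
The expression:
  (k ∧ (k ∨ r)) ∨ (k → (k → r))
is always true.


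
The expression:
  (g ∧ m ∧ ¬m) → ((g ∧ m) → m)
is always true.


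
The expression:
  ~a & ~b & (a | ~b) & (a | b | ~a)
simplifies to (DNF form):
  ~a & ~b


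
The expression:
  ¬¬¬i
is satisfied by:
  {i: False}


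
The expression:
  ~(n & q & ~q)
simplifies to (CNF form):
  True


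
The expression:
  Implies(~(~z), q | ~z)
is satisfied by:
  {q: True, z: False}
  {z: False, q: False}
  {z: True, q: True}


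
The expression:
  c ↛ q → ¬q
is always true.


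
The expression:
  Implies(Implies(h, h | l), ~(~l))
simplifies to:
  l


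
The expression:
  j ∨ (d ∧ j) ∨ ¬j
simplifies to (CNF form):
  True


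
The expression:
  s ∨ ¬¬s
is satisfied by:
  {s: True}


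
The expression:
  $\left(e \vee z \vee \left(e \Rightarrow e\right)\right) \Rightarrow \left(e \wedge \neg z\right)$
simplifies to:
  $e \wedge \neg z$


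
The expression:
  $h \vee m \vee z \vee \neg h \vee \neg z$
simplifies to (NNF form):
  $\text{True}$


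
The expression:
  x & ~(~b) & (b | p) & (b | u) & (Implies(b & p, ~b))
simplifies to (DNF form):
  b & x & ~p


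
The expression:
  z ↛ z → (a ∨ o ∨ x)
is always true.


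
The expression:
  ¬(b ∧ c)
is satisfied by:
  {c: False, b: False}
  {b: True, c: False}
  {c: True, b: False}


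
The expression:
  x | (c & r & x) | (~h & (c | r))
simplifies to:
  x | (c & ~h) | (r & ~h)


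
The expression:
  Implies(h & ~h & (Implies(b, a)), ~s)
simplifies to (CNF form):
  True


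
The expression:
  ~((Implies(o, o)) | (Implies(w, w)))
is never true.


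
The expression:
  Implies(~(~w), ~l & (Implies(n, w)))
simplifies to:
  ~l | ~w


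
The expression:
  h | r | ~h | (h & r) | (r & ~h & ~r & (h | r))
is always true.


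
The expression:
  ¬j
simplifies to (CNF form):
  ¬j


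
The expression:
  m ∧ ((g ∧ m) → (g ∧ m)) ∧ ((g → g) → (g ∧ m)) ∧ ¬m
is never true.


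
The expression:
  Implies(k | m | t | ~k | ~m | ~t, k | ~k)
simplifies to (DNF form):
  True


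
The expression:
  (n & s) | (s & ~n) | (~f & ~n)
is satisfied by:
  {s: True, f: False, n: False}
  {n: True, s: True, f: False}
  {s: True, f: True, n: False}
  {n: True, s: True, f: True}
  {n: False, f: False, s: False}


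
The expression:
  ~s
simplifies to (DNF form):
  ~s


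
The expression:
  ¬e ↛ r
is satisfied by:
  {e: False, r: False}


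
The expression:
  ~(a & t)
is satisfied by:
  {t: False, a: False}
  {a: True, t: False}
  {t: True, a: False}


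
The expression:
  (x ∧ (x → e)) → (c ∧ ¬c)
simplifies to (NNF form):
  ¬e ∨ ¬x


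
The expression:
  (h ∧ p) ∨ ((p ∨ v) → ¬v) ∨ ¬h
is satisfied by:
  {p: True, h: False, v: False}
  {h: False, v: False, p: False}
  {p: True, v: True, h: False}
  {v: True, h: False, p: False}
  {p: True, h: True, v: False}
  {h: True, p: False, v: False}
  {p: True, v: True, h: True}


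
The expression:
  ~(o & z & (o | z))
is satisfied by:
  {o: False, z: False}
  {z: True, o: False}
  {o: True, z: False}


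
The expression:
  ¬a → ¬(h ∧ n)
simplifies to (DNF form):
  a ∨ ¬h ∨ ¬n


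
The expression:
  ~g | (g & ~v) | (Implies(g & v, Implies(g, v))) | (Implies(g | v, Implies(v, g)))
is always true.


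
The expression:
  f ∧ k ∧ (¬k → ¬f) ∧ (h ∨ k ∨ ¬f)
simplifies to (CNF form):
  f ∧ k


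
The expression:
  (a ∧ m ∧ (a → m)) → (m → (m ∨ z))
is always true.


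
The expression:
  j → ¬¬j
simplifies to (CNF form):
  True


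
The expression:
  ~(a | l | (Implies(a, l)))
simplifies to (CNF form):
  False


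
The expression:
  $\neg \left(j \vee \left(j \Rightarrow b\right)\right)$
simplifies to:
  $\text{False}$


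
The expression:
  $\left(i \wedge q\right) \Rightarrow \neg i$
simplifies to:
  $\neg i \vee \neg q$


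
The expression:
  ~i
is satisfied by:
  {i: False}


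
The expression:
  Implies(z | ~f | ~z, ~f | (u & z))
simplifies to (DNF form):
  ~f | (u & z)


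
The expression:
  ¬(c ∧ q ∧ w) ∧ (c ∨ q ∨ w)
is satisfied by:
  {q: True, c: False, w: False}
  {w: True, c: False, q: False}
  {w: True, c: False, q: True}
  {c: True, w: False, q: False}
  {q: True, c: True, w: False}
  {w: True, c: True, q: False}


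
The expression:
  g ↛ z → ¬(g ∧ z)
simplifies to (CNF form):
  True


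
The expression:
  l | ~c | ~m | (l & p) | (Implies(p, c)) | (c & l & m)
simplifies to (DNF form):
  True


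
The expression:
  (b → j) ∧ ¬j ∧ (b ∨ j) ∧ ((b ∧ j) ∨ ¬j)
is never true.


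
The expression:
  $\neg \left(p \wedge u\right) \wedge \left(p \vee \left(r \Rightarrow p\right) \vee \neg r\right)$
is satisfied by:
  {r: False, u: False, p: False}
  {p: True, r: False, u: False}
  {u: True, r: False, p: False}
  {p: True, r: True, u: False}


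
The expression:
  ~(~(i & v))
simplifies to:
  i & v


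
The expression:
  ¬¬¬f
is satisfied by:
  {f: False}


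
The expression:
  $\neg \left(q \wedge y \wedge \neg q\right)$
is always true.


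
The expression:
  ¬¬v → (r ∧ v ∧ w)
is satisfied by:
  {r: True, w: True, v: False}
  {r: True, w: False, v: False}
  {w: True, r: False, v: False}
  {r: False, w: False, v: False}
  {r: True, v: True, w: True}


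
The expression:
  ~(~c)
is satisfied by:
  {c: True}


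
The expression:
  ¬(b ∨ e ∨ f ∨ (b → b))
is never true.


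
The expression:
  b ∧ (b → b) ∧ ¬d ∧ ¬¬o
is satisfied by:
  {b: True, o: True, d: False}


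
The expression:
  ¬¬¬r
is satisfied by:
  {r: False}


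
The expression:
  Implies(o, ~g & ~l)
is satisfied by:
  {g: False, o: False, l: False}
  {l: True, g: False, o: False}
  {g: True, l: False, o: False}
  {l: True, g: True, o: False}
  {o: True, l: False, g: False}


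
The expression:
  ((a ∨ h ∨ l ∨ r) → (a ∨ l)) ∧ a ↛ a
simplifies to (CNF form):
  False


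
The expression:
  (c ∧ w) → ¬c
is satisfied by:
  {w: False, c: False}
  {c: True, w: False}
  {w: True, c: False}


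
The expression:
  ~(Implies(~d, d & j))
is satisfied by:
  {d: False}


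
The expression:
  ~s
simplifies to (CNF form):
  ~s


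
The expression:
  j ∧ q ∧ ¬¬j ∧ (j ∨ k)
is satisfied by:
  {j: True, q: True}


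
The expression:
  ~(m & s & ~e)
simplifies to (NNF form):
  e | ~m | ~s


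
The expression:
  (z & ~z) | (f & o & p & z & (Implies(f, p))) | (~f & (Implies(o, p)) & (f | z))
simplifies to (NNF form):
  z & (o | ~f) & (p | ~o)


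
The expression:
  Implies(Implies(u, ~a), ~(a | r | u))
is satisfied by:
  {a: True, u: True, r: False}
  {r: True, a: True, u: True}
  {r: False, u: False, a: False}


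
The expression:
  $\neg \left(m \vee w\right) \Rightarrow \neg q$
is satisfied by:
  {m: True, w: True, q: False}
  {m: True, w: False, q: False}
  {w: True, m: False, q: False}
  {m: False, w: False, q: False}
  {m: True, q: True, w: True}
  {m: True, q: True, w: False}
  {q: True, w: True, m: False}


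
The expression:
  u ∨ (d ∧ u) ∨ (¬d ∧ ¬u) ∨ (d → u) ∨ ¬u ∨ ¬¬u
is always true.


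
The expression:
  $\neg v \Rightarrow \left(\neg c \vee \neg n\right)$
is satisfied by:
  {v: True, c: False, n: False}
  {c: False, n: False, v: False}
  {n: True, v: True, c: False}
  {n: True, c: False, v: False}
  {v: True, c: True, n: False}
  {c: True, v: False, n: False}
  {n: True, c: True, v: True}


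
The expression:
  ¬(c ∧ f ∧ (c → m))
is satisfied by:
  {c: False, m: False, f: False}
  {f: True, c: False, m: False}
  {m: True, c: False, f: False}
  {f: True, m: True, c: False}
  {c: True, f: False, m: False}
  {f: True, c: True, m: False}
  {m: True, c: True, f: False}


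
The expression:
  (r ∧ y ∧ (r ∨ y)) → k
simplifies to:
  k ∨ ¬r ∨ ¬y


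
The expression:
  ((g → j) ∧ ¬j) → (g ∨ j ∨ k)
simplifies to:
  g ∨ j ∨ k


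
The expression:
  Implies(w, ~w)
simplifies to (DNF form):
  ~w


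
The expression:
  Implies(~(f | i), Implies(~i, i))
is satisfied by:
  {i: True, f: True}
  {i: True, f: False}
  {f: True, i: False}


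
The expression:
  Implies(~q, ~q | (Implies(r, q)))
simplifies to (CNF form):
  True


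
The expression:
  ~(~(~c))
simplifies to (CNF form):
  ~c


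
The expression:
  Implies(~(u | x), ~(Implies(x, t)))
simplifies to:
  u | x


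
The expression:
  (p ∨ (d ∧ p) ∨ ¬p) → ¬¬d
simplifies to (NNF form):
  d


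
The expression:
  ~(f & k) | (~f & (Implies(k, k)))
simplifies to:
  ~f | ~k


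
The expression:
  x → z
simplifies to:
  z ∨ ¬x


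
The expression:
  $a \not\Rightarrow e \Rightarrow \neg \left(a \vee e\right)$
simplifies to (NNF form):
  $e \vee \neg a$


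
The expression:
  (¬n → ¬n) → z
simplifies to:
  z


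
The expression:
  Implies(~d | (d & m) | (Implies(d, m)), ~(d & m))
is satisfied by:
  {m: False, d: False}
  {d: True, m: False}
  {m: True, d: False}


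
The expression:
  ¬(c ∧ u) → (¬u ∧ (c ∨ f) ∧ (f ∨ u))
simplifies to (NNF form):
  (c ∧ u) ∨ (f ∧ ¬u)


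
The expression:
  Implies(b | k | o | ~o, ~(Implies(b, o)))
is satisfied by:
  {b: True, o: False}


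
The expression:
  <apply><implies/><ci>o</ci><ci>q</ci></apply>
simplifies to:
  <apply><or/><ci>q</ci><apply><not/><ci>o</ci></apply></apply>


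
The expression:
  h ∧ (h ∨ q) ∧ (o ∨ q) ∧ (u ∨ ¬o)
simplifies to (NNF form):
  h ∧ (o ∨ q) ∧ (u ∨ ¬o)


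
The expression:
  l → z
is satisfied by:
  {z: True, l: False}
  {l: False, z: False}
  {l: True, z: True}


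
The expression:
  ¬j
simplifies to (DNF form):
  ¬j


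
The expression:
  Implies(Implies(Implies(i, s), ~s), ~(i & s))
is always true.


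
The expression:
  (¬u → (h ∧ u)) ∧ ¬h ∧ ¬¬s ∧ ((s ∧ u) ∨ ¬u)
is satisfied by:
  {s: True, u: True, h: False}


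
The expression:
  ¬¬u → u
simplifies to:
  True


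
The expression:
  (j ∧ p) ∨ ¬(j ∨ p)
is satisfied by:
  {j: False, p: False}
  {p: True, j: True}


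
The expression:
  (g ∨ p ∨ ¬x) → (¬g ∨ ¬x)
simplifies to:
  ¬g ∨ ¬x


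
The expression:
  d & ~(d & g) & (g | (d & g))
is never true.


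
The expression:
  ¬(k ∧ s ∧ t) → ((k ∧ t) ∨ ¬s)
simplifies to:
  (k ∧ t) ∨ ¬s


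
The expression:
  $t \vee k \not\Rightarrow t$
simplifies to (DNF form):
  $k \vee t$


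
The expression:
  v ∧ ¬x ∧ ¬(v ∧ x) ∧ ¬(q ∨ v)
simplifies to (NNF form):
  False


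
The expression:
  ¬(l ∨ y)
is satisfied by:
  {y: False, l: False}


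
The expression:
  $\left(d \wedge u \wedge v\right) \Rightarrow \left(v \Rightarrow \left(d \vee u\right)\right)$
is always true.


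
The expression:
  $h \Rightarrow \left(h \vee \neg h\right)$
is always true.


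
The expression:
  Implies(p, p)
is always true.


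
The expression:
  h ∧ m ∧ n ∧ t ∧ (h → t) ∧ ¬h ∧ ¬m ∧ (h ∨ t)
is never true.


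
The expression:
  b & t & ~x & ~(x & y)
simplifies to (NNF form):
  b & t & ~x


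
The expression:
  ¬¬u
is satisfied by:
  {u: True}


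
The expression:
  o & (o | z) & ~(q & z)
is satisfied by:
  {o: True, q: False, z: False}
  {z: True, o: True, q: False}
  {q: True, o: True, z: False}


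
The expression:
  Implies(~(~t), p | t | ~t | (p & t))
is always true.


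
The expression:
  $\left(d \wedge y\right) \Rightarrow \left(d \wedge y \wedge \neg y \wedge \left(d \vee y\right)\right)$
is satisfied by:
  {d: False, y: False}
  {y: True, d: False}
  {d: True, y: False}


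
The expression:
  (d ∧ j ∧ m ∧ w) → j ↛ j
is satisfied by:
  {w: False, m: False, d: False, j: False}
  {j: True, w: False, m: False, d: False}
  {d: True, w: False, m: False, j: False}
  {j: True, d: True, w: False, m: False}
  {m: True, j: False, w: False, d: False}
  {j: True, m: True, w: False, d: False}
  {d: True, m: True, j: False, w: False}
  {j: True, d: True, m: True, w: False}
  {w: True, d: False, m: False, j: False}
  {j: True, w: True, d: False, m: False}
  {d: True, w: True, j: False, m: False}
  {j: True, d: True, w: True, m: False}
  {m: True, w: True, d: False, j: False}
  {j: True, m: True, w: True, d: False}
  {d: True, m: True, w: True, j: False}


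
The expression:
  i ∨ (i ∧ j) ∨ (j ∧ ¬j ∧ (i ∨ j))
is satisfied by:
  {i: True}


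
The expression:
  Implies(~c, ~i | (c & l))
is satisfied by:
  {c: True, i: False}
  {i: False, c: False}
  {i: True, c: True}


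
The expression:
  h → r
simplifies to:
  r ∨ ¬h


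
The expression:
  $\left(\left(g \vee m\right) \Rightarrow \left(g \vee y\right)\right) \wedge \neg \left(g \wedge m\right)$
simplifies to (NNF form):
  $\left(y \wedge \neg g\right) \vee \neg m$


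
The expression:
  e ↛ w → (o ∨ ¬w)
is always true.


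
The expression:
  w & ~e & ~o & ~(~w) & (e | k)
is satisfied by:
  {w: True, k: True, e: False, o: False}


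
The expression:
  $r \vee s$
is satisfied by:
  {r: True, s: True}
  {r: True, s: False}
  {s: True, r: False}


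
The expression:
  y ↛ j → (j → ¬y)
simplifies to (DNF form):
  True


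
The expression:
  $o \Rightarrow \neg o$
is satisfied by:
  {o: False}


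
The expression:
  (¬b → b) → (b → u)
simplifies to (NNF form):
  u ∨ ¬b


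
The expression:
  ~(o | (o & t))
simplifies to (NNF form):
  ~o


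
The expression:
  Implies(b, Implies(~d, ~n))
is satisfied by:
  {d: True, n: False, b: False}
  {d: False, n: False, b: False}
  {b: True, d: True, n: False}
  {b: True, d: False, n: False}
  {n: True, d: True, b: False}
  {n: True, d: False, b: False}
  {n: True, b: True, d: True}


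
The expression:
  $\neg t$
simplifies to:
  $\neg t$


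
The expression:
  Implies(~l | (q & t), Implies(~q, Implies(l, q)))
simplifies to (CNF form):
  True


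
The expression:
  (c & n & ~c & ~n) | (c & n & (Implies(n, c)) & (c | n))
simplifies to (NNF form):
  c & n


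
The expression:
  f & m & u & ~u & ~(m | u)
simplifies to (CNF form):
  False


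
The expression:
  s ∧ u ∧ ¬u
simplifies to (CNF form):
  False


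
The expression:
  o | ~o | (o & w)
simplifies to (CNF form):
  True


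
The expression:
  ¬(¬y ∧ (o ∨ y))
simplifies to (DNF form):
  y ∨ ¬o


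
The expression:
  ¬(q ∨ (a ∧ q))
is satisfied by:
  {q: False}


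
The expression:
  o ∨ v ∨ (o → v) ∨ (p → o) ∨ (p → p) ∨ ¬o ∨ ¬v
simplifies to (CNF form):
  True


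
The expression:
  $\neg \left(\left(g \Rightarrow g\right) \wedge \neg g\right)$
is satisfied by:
  {g: True}


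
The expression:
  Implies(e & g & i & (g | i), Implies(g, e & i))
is always true.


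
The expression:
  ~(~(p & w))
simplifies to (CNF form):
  p & w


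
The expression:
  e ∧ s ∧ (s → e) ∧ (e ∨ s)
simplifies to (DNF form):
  e ∧ s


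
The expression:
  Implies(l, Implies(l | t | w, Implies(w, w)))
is always true.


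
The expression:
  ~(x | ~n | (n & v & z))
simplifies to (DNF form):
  (n & ~v & ~x) | (n & ~x & ~z)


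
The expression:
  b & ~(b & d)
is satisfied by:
  {b: True, d: False}


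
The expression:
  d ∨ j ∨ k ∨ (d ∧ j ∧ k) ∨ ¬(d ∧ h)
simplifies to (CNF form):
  True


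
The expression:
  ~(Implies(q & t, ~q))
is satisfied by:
  {t: True, q: True}


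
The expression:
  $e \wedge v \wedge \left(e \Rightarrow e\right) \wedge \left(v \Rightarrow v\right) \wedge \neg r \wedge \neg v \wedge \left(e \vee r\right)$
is never true.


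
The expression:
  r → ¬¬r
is always true.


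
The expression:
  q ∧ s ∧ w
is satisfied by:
  {w: True, q: True, s: True}


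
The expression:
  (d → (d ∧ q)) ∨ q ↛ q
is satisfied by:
  {q: True, d: False}
  {d: False, q: False}
  {d: True, q: True}


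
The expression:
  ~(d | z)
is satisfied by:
  {d: False, z: False}


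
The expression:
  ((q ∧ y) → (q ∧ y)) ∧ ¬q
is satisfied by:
  {q: False}


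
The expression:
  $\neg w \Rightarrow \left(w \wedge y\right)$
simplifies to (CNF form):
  $w$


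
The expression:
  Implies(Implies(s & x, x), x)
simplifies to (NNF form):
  x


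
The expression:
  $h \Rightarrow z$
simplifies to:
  $z \vee \neg h$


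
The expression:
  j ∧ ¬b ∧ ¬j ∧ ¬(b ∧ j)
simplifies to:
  False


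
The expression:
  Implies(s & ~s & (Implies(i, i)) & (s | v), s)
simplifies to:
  True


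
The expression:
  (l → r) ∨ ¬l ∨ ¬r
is always true.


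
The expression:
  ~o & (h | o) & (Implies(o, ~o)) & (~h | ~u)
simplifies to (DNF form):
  h & ~o & ~u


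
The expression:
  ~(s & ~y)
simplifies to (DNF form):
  y | ~s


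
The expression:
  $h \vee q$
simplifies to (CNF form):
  $h \vee q$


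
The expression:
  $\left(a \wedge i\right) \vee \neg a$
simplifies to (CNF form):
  $i \vee \neg a$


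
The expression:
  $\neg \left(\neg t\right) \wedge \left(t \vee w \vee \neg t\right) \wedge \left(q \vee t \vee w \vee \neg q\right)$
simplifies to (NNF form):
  $t$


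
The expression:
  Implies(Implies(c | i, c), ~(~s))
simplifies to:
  s | (i & ~c)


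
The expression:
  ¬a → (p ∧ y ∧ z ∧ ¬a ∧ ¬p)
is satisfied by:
  {a: True}


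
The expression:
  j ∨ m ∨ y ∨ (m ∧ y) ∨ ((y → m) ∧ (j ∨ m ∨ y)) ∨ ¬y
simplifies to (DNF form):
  True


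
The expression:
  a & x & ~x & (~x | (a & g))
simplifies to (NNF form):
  False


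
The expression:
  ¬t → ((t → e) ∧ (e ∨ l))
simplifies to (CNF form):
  e ∨ l ∨ t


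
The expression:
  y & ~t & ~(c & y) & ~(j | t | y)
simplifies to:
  False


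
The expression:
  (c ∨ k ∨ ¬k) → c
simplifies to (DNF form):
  c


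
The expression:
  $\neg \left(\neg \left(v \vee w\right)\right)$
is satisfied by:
  {v: True, w: True}
  {v: True, w: False}
  {w: True, v: False}


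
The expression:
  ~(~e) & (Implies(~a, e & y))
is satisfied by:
  {e: True, a: True, y: True}
  {e: True, a: True, y: False}
  {e: True, y: True, a: False}


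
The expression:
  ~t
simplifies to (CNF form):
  ~t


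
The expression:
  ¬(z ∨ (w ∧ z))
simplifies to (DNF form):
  ¬z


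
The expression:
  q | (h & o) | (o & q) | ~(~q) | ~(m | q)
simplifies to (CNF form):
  (h | q | ~m) & (o | q | ~m)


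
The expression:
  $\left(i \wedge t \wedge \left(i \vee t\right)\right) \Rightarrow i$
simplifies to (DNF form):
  $\text{True}$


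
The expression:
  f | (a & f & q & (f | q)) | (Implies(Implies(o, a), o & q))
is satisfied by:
  {q: True, f: True, o: True, a: False}
  {f: True, o: True, q: False, a: False}
  {a: True, q: True, f: True, o: True}
  {a: True, f: True, o: True, q: False}
  {f: True, q: True, a: False, o: False}
  {f: True, a: False, o: False, q: False}
  {q: True, f: True, a: True, o: False}
  {f: True, a: True, q: False, o: False}
  {q: True, o: True, a: False, f: False}
  {o: True, a: False, f: False, q: False}
  {q: True, a: True, o: True, f: False}


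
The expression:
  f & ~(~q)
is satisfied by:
  {f: True, q: True}


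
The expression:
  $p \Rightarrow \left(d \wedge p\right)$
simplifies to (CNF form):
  $d \vee \neg p$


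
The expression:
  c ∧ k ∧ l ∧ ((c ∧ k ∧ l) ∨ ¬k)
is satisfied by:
  {k: True, c: True, l: True}


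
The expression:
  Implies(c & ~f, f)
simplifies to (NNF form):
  f | ~c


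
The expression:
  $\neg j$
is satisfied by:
  {j: False}


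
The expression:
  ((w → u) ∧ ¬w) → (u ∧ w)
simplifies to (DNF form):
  w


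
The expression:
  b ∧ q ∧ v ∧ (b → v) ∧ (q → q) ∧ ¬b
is never true.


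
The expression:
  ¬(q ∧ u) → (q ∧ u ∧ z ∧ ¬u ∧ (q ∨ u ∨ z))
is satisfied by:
  {u: True, q: True}


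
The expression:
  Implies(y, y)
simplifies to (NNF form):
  True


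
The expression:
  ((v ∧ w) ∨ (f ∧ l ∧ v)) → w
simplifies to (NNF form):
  w ∨ ¬f ∨ ¬l ∨ ¬v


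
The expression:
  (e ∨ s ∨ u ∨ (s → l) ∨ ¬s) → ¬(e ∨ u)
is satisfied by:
  {u: False, e: False}


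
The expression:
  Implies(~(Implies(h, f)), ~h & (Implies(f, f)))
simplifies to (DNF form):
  f | ~h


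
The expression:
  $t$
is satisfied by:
  {t: True}


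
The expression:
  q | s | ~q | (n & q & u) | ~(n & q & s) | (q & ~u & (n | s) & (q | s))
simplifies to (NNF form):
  True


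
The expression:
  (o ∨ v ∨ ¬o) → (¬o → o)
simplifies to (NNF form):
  o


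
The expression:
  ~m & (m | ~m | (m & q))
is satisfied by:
  {m: False}


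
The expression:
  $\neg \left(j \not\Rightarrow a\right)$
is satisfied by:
  {a: True, j: False}
  {j: False, a: False}
  {j: True, a: True}


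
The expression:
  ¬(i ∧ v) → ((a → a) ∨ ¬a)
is always true.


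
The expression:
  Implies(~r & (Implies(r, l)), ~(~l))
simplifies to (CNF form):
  l | r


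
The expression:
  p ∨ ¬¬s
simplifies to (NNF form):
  p ∨ s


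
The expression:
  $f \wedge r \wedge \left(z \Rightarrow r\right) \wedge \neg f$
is never true.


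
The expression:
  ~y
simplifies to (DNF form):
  ~y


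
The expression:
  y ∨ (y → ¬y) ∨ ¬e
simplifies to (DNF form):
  True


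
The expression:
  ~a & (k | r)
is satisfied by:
  {r: True, k: True, a: False}
  {r: True, k: False, a: False}
  {k: True, r: False, a: False}


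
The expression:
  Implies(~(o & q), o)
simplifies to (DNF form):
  o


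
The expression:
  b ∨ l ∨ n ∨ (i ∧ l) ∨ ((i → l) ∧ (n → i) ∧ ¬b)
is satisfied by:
  {n: True, b: True, l: True, i: False}
  {n: True, b: True, i: False, l: False}
  {n: True, l: True, i: False, b: False}
  {n: True, i: False, l: False, b: False}
  {b: True, l: True, i: False, n: False}
  {b: True, i: False, l: False, n: False}
  {l: True, b: False, i: False, n: False}
  {b: False, i: False, l: False, n: False}
  {b: True, n: True, i: True, l: True}
  {b: True, n: True, i: True, l: False}
  {n: True, i: True, l: True, b: False}
  {n: True, i: True, b: False, l: False}
  {l: True, i: True, b: True, n: False}
  {i: True, b: True, n: False, l: False}
  {i: True, l: True, n: False, b: False}


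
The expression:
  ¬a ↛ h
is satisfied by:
  {h: True, a: False}
  {a: False, h: False}
  {a: True, h: True}


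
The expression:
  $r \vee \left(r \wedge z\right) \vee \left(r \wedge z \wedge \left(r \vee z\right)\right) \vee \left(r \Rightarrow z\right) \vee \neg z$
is always true.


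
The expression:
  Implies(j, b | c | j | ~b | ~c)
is always true.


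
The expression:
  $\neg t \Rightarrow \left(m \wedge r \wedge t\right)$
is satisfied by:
  {t: True}


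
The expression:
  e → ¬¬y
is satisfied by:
  {y: True, e: False}
  {e: False, y: False}
  {e: True, y: True}


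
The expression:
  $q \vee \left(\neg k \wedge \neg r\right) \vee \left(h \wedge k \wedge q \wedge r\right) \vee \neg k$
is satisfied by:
  {q: True, k: False}
  {k: False, q: False}
  {k: True, q: True}


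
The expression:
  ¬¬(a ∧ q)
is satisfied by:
  {a: True, q: True}


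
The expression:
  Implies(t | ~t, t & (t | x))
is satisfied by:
  {t: True}


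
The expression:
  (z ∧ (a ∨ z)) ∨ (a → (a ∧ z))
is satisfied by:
  {z: True, a: False}
  {a: False, z: False}
  {a: True, z: True}


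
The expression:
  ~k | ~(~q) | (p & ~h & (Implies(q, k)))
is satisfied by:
  {p: True, q: True, h: False, k: False}
  {q: True, h: False, k: False, p: False}
  {p: True, q: True, h: True, k: False}
  {q: True, h: True, k: False, p: False}
  {p: True, h: False, k: False, q: False}
  {p: False, h: False, k: False, q: False}
  {p: True, h: True, k: False, q: False}
  {h: True, p: False, k: False, q: False}
  {p: True, k: True, q: True, h: False}
  {k: True, q: True, p: False, h: False}
  {p: True, k: True, q: True, h: True}
  {k: True, q: True, h: True, p: False}
  {k: True, p: True, q: False, h: False}


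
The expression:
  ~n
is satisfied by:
  {n: False}


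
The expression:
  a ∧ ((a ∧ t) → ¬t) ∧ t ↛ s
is never true.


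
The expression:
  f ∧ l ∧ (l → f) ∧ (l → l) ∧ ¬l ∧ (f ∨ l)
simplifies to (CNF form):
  False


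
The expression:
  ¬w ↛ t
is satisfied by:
  {t: True, w: False}
  {w: False, t: False}
  {w: True, t: True}


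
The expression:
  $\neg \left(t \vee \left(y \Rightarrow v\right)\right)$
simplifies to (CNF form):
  $y \wedge \neg t \wedge \neg v$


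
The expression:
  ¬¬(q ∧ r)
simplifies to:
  q ∧ r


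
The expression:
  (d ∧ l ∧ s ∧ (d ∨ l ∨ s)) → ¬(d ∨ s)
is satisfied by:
  {l: False, d: False, s: False}
  {s: True, l: False, d: False}
  {d: True, l: False, s: False}
  {s: True, d: True, l: False}
  {l: True, s: False, d: False}
  {s: True, l: True, d: False}
  {d: True, l: True, s: False}


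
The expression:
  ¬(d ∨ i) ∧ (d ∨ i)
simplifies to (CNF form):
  False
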